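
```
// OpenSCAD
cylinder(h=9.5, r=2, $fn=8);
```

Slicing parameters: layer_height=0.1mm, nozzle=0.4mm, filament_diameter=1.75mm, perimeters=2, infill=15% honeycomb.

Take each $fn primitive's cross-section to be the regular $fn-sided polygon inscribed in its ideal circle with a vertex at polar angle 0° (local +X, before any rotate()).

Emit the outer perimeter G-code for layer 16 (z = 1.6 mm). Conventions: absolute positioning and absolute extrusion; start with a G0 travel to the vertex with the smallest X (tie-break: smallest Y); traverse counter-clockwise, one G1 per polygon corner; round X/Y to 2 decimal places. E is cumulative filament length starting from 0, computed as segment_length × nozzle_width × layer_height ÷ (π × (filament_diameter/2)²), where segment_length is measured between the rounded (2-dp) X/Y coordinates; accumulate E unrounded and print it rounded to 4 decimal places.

At z = 1.6 mm: the cylinder: section is a regular 8-gon, circumradius r=2. The outline is a single polygon with 8 vertices. Extrusion per mm of travel: 0.4 × 0.1 / (π × 0.875²) = 0.016630. Accumulating E over each segment gives final E = 0.2033.

G0 X-2.00 Y0.00 Z1.60
G1 X-1.41 Y-1.41 E0.0254
G1 X0.00 Y-2.00 E0.0508
G1 X1.41 Y-1.41 E0.0763
G1 X2.00 Y0.00 E0.1017
G1 X1.41 Y1.41 E0.1271
G1 X0.00 Y2.00 E0.1525
G1 X-1.41 Y1.41 E0.1779
G1 X-2.00 Y0.00 E0.2033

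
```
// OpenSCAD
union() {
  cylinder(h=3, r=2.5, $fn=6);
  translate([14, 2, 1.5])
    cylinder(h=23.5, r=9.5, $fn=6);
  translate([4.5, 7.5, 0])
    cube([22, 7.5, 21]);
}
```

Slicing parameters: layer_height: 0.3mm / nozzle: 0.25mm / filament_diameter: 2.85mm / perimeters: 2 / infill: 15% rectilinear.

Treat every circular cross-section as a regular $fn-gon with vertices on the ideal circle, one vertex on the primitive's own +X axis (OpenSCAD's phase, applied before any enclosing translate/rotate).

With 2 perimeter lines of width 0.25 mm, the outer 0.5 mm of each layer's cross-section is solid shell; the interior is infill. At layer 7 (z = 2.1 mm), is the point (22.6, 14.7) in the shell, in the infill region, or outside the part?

At z = 2.1 mm: the r=2.5 cylinder contributes a regular 6-gon of circumradius 2.5; the cylinder at (14, 2): section is a regular 6-gon, circumradius r=9.5; the cube at (4.5, 7.5) (footprint 22×7.5) is included at this height; Combining (union): the regions partially overlap (shared area 30.20 mm²), so overlapping operands fuse into one piece — 2 connected regions. Overall, the cross-section has 2 separate islands. The nearest boundary edge runs (4.50, 15.00)→(26.50, 15.00); distance from the point to it = 0.30 mm. (Shell/infill is judged within the island containing the point — the largest one.) The point is inside the cross-section, 0.30 mm from the nearest boundary — within the 0.5 mm shell band (2 × 0.25).

shell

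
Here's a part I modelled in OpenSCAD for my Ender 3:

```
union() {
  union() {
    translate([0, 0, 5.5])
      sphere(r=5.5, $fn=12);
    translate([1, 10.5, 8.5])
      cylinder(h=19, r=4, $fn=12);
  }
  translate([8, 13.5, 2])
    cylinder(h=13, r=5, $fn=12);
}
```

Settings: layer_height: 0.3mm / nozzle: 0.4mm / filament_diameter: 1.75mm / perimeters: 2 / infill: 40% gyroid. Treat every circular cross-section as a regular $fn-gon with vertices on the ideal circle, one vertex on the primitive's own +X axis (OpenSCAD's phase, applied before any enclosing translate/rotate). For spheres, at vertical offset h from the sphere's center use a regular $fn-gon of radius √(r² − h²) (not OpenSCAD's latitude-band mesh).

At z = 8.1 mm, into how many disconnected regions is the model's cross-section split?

At z = 8.1 mm: the r=5.5 sphere slices to a regular 12-gon of circumradius 4.847 (√(r²−h²) with h=2.6 from center); the cylinder at (1, 10.5) is absent (z outside [8.5, 27.5]); Merging all regions: only the r=5.5 sphere is present, so the union is just that shape — 1 connected region; the r=5 cylinder at (8, 13.5) gives a regular 12-gon of circumradius 5 (constant along its height); Combining (union): the 2 present regions are separate (no shared area or edge), so areas and boundary lengths simply add and each stays a separate island — 2 connected regions. The result has 2 disconnected regions.

2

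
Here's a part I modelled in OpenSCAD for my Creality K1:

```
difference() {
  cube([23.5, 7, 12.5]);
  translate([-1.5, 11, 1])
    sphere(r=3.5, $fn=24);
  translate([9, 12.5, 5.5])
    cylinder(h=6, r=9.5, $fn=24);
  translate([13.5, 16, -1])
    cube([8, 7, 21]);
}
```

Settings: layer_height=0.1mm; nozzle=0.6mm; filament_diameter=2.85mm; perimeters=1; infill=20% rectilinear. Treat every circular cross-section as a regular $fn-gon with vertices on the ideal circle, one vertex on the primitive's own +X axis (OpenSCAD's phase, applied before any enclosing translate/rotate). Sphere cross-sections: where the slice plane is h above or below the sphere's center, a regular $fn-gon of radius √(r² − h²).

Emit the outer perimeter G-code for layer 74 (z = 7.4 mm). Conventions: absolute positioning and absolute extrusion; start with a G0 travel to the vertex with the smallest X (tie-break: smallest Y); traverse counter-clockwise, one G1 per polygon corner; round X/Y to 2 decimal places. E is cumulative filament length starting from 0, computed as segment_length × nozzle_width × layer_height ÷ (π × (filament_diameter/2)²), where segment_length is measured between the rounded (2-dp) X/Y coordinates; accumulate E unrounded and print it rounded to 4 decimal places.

G0 X0.00 Y0.00 Z7.40
G1 X23.50 Y0.00 E0.2210
G1 X23.50 Y7.00 E0.2869
G1 X16.65 Y7.00 E0.3513
G1 X15.72 Y5.78 E0.3657
G1 X13.75 Y4.27 E0.3891
G1 X11.46 Y3.32 E0.4124
G1 X9.00 Y3.00 E0.4357
G1 X6.54 Y3.32 E0.4590
G1 X4.25 Y4.27 E0.4824
G1 X2.28 Y5.78 E0.5057
G1 X1.35 Y7.00 E0.5201
G1 X0.00 Y7.00 E0.5328
G1 X0.00 Y0.00 E0.5987

At z = 7.4 mm: the cube is present — its section is the full 23.5×7 rectangle; the sphere at (-1.5, 11) is absent (|z−center|=6.400 > r=3.5); the cylinder at (9, 12.5): section is a regular 24-gon, circumradius r=9.5; the cube at (13.5, 16) (footprint 8×7) is included at this height; Subtracting the remaining from the first: starting from the 23.5×7 cube, the r=9.5 cylinder at (9, 12.5) partially overlaps it — only the 42.45 mm² overlap (of its 280.30 mm²) is removed, clipping the outline; the 8×7 cube at (13.5, 16) misses the remaining region (no effect) — 1 connected region. The outline is a single polygon with 13 vertices. Extrusion per mm of travel: 0.6 × 0.1 / (π × 1.425²) = 0.009405. Accumulating E over each segment gives final E = 0.5987.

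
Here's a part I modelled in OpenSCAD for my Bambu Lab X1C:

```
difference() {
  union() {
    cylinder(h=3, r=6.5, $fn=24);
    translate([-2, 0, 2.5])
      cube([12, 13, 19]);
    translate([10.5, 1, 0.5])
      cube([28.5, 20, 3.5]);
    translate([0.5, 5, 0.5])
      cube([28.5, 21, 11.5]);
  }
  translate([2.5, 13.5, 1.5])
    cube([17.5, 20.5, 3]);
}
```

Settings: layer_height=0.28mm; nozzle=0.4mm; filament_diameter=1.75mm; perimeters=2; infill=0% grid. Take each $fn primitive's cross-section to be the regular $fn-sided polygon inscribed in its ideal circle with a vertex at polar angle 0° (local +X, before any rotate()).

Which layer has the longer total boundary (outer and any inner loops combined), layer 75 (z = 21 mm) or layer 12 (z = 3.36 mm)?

Layer 75 (z = 21): the cylinder is not intersected at this z (z outside [0, 3]); the 12×13 cube at (-2, 0) contributes its full rectangle (perimeter 50.00 mm); the cube at (10.5, 1) is absent (z outside [0.5, 4]); the cube at (0.5, 5) is not intersected at this z (z outside [0.5, 12]); Merging all regions: only the 12×13 cube at (-2, 0) is present, so the union is just that shape — boundary = 50.00 mm; the cube at (2.5, 13.5) does not reach this height (z outside [1.5, 4.5]); Subtracting the remaining from the first: none of the subtracted shapes is present at this height, so that combined region is unchanged — boundary = 50.00 mm. So its perimeter = 50.00 mm. Layer 12 (z = 3.36): the cylinder is not intersected at this z (z outside [0, 3]); the cube at (-2, 0) is present — its section is the full 12×13 rectangle (perimeter 50.00 mm); the 28.5×20 cube at (10.5, 1) contributes its full rectangle (perimeter 97.00 mm); the 28.5×21 cube at (0.5, 5) contributes its full rectangle (perimeter 99.00 mm); Taking the union: the regions partially overlap (shared area 372.00 mm²), so the edge portions inside another operand are dropped and the merged outline is re-measured after clipping — boundary = 142.00 mm; the cube at (2.5, 13.5) is present — its section is the full 17.5×20.5 rectangle (perimeter 76.00 mm); Subtracting the remaining from the first: starting from the result so far, the 17.5×20.5 cube at (2.5, 13.5) partially overlaps it — only the 218.75 mm² overlap (of its 358.75 mm²) is removed, clipping the outline — boundary = 167.00 mm. So its perimeter = 167.00 mm. Layer 12 is larger (167.00 vs 50.00 mm).

layer 12 (z = 3.36 mm)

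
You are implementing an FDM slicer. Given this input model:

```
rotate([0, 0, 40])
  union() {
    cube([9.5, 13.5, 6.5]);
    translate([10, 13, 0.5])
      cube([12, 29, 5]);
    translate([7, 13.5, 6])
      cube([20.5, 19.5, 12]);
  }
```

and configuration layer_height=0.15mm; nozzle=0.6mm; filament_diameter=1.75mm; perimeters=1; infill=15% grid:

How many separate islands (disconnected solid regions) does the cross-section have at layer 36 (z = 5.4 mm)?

2

At z = 5.4 mm: the cube (footprint 9.5×13.5) is included at this height; the 12×29 cube at (10, 13) contributes its full rectangle; the cube at (7, 13.5) is absent (z outside [6, 18]); Merging all regions: the 2 present regions are separate (no shared area or edge), so areas and boundary lengths simply add and each stays a separate island — 2 connected regions; (whole slice rotated 40° about Z — lengths, areas and connectivity unchanged). Overall, the cross-section has 2 separate islands. Island count = 2.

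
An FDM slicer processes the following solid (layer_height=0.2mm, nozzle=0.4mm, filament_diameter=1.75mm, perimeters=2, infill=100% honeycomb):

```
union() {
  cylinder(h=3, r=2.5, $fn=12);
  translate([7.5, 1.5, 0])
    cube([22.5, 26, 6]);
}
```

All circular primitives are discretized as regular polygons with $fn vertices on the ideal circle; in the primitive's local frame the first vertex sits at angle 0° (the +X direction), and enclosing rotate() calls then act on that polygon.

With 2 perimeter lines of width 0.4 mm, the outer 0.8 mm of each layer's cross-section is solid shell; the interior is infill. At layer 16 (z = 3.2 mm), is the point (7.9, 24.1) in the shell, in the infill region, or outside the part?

shell

At z = 3.2 mm: the cylinder is absent (z outside [0, 3]); the 22.5×26 cube at (7.5, 1.5) contributes its full rectangle; Taking the union: only the 22.5×26 cube at (7.5, 1.5) is present, so the union is just that shape — 1 connected region. Overall, the cross-section is a single solid region. The nearest boundary edge runs (7.50, 27.50)→(7.50, 1.50); distance from the point to it = 0.40 mm. The point is inside the cross-section, 0.40 mm from the nearest boundary — within the 0.8 mm shell band (2 × 0.4).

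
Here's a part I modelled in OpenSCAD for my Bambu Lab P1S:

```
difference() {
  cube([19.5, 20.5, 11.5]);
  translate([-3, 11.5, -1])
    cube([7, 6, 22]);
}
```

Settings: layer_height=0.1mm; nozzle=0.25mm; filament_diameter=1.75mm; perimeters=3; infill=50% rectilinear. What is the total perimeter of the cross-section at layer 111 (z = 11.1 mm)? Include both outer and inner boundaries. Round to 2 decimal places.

88.00 mm

At z = 11.1 mm: the cube is present — its section is the full 19.5×20.5 rectangle (perimeter 80.00 mm); the cube at (-3, 11.5) (footprint 7×6) is included at this height (perimeter 26.00 mm); After the difference (first − rest): starting from the 19.5×20.5 cube, the 7×6 cube at (-3, 11.5) partially overlaps it — only the 24.00 mm² overlap (of its 42.00 mm²) is removed, clipping the outline — boundary = 88.00 mm. Overall, the cross-section is a single solid region. Total boundary length (outer) = 88.00 mm.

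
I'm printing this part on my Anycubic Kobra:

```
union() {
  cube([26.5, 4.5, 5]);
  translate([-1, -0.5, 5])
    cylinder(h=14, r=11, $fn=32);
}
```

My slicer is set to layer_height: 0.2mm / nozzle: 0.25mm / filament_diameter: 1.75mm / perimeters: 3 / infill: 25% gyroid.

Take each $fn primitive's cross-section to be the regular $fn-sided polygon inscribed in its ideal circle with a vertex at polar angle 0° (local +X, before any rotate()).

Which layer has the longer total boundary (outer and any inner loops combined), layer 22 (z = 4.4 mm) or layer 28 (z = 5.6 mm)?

Layer 22 (z = 4.4): the 26.5×4.5 cube contributes its full rectangle (perimeter 62.00 mm); the cylinder at (-1, -0.5) is absent (z outside [5, 19]); Combining (union): only the 26.5×4.5 cube is present, so the union is just that shape — boundary = 62.00 mm. So its perimeter = 62.00 mm. Layer 28 (z = 5.6): the cube does not reach this height (z outside [0, 5]); the cylinder at (-1, -0.5): section is a regular 32-gon, circumradius r=11 (perimeter = 2·32·11.000·sin(180°/32) = 69.00 mm); Merging all regions: only the r=11 cylinder at (-1, -0.5) is present, so the union is just that shape — boundary = 69.00 mm. So its perimeter = 69.00 mm. Layer 28 is larger (69.00 vs 62.00 mm).

layer 28 (z = 5.6 mm)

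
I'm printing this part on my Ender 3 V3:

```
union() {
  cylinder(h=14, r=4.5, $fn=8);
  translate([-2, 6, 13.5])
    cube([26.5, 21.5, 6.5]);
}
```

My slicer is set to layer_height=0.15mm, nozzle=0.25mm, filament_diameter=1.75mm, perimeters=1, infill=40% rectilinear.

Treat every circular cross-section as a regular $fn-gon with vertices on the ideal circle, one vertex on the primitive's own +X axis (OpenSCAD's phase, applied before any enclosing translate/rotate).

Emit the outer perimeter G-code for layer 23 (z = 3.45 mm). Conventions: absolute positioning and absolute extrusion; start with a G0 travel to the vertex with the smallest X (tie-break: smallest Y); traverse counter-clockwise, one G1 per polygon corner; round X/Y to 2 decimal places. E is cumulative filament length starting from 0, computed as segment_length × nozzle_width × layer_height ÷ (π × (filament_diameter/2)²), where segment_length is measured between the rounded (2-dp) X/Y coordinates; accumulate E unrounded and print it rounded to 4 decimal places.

At z = 3.45 mm: the cylinder: section is a regular 8-gon, circumradius r=4.5; the cube at (-2, 6) does not reach this height (z outside [13.5, 20]); Merging all regions: only the r=4.5 cylinder is present, so the union is just that shape — 1 connected region. The outline is a single polygon with 8 vertices. Extrusion per mm of travel: 0.25 × 0.15 / (π × 0.875²) = 0.015591. Accumulating E over each segment gives final E = 0.4294.

G0 X-4.50 Y0.00 Z3.45
G1 X-3.18 Y-3.18 E0.0537
G1 X0.00 Y-4.50 E0.1074
G1 X3.18 Y-3.18 E0.1610
G1 X4.50 Y0.00 E0.2147
G1 X3.18 Y3.18 E0.2684
G1 X0.00 Y4.50 E0.3221
G1 X-3.18 Y3.18 E0.3758
G1 X-4.50 Y0.00 E0.4294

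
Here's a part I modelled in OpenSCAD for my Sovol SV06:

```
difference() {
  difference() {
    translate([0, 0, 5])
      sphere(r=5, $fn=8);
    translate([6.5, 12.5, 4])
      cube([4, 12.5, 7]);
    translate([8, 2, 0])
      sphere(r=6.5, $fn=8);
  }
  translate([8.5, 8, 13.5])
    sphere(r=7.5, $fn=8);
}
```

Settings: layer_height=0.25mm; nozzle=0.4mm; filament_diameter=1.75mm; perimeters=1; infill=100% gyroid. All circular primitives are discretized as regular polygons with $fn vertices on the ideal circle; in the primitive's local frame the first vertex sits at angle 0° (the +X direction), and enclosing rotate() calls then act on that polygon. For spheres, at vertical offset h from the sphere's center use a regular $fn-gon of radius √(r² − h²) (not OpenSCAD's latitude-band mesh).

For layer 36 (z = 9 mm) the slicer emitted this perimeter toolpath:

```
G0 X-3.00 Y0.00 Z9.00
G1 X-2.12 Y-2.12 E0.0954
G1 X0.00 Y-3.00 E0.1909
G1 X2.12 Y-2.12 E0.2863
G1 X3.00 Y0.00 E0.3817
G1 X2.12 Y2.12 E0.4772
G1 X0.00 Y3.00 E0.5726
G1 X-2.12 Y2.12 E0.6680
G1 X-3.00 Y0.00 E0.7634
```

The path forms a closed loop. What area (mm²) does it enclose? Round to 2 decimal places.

25.44 mm²

Apply the shoelace formula to the sequence of (X, Y) vertices; enclosed area = 25.44 mm².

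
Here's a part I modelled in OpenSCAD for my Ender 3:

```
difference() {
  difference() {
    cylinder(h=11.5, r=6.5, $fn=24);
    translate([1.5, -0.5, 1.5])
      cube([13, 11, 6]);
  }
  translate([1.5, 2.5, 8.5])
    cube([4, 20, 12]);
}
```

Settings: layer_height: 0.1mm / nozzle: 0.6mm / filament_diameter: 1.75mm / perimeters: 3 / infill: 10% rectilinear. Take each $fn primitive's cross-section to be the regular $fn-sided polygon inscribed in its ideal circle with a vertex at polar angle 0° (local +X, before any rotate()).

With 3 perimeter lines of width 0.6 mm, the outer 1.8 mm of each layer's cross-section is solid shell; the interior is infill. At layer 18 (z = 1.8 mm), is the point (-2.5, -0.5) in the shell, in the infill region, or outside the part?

infill

At z = 1.8 mm: the r=6.5 cylinder contributes a regular 24-gon of circumradius 6.5; the 13×11 cube at (1.5, -0.5) contributes its full rectangle; After the difference (first − rest): starting from the r=6.5 cylinder, the 13×11 cube at (1.5, -0.5) partially overlaps it — only the 25.69 mm² overlap (of its 143.00 mm²) is removed, clipping the outline — 1 connected region; the cube at (1.5, 2.5) is not intersected at this z (z outside [8.5, 20.5]); Taking the first minus the rest: none of the subtracted shapes is present at this height, so that combined region is unchanged — 1 connected region. Overall, the cross-section is a single solid region. The nearest boundary edge runs (-6.28, -1.68)→(-6.50, 0.00); distance from the point to it = 3.90 mm. The point is inside the cross-section and 3.90 mm from the nearest boundary — more than the 1.8 mm shell width (3 × 0.6), so it's in the infill interior.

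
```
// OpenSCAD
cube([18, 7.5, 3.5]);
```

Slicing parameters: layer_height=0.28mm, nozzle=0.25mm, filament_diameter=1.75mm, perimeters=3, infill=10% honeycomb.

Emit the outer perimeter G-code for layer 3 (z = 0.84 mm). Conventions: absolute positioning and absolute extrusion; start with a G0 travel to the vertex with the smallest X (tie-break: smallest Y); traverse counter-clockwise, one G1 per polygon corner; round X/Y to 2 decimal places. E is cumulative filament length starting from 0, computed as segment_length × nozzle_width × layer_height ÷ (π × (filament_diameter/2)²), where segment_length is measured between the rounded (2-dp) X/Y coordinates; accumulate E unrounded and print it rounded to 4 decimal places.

At z = 0.84 mm: the cube is present — its section is the full 18×7.5 rectangle. The outline is a single polygon with 4 vertices. Extrusion per mm of travel: 0.25 × 0.28 / (π × 0.875²) = 0.029103. Accumulating E over each segment gives final E = 1.4842.

G0 X0.00 Y0.00 Z0.84
G1 X18.00 Y0.00 E0.5238
G1 X18.00 Y7.50 E0.7421
G1 X0.00 Y7.50 E1.2660
G1 X0.00 Y0.00 E1.4842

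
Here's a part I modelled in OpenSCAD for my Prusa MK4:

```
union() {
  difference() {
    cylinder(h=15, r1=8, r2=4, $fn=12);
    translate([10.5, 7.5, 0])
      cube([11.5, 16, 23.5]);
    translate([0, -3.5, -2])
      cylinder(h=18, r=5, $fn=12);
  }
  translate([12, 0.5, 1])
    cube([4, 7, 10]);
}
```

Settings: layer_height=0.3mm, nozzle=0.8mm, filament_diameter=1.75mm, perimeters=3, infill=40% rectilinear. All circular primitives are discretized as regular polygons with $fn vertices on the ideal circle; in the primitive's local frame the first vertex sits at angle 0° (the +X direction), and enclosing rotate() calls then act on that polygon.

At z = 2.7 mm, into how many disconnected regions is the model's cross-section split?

At z = 2.7 mm: the cone contributes a regular 12-gon of circumradius 7.280 (interpolated between r1=8 and r2=4 at t=0.180); the 11.5×16 cube at (10.5, 7.5) contributes its full rectangle; the r=5 cylinder at (0, -3.5) gives a regular 12-gon of circumradius 5 (constant along its height); Subtracting the remaining from the first: starting from the cone, the 11.5×16 cube at (10.5, 7.5) misses the remaining region (no effect); the r=5 cylinder at (0, -3.5) partially overlaps it — only the 66.48 mm² overlap (of its 75.00 mm²) is removed, clipping the outline — 1 connected region; the cube at (12, 0.5) is present — its section is the full 4×7 rectangle; Merging all regions: the 2 present regions are separate (no shared area or edge), so areas and boundary lengths simply add and each stays a separate island — 2 connected regions. The result has 2 disconnected regions.

2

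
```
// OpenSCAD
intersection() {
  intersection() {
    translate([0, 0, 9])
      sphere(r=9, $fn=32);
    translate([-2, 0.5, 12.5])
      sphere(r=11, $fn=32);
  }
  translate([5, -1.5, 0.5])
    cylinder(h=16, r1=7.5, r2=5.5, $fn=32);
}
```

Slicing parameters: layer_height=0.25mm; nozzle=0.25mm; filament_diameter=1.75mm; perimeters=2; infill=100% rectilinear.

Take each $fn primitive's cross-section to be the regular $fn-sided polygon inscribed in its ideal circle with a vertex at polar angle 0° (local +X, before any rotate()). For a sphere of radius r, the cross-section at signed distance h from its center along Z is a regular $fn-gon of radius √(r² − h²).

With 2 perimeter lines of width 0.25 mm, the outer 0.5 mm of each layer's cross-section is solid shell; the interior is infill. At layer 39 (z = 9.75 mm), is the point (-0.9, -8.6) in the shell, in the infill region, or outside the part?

At z = 9.75 mm: the r=9 sphere slices to a regular 32-gon of circumradius 8.969 (√(r²−h²) with h=0.75 from center); the r=11 sphere at (-2, 0.5) contributes a regular 32-gon of circumradius √(11²−2.75²) = 10.651; After intersecting: the r=11 sphere at (-2, 0.5) partially overlaps the r=9 sphere; clipping to the common part keeps 248.00 mm² — 1 connected region; the cone at (5, -1.5) contributes a regular 32-gon of circumradius 6.344 (interpolated between r1=7.5 and r2=5.5 at t=0.578); After intersecting: the cone at (5, -1.5) partially overlaps that combined region; clipping to the common part keeps 96.38 mm² — 1 connected region. Overall, the cross-section is a single solid region. The nearest boundary edge runs (1.48, -6.77)→(0.51, -5.99); distance from the point to it = 2.92 mm. The point is not inside any of the regions above, so it lies outside the cross-section (2.92 mm from the nearest boundary).

outside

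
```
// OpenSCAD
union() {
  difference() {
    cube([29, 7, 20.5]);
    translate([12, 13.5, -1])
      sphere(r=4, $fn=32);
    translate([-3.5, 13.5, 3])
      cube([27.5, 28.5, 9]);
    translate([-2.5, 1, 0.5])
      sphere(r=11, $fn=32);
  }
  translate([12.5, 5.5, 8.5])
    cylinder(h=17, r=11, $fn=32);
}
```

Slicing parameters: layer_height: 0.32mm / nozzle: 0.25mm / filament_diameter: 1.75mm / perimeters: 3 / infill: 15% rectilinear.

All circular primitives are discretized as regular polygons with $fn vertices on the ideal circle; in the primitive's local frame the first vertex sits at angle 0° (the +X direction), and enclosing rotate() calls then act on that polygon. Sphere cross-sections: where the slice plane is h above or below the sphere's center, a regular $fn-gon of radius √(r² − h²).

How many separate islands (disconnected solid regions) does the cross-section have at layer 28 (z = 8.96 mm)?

1

At z = 8.96 mm: the 29×7 cube contributes its full rectangle; the sphere at (12, 13.5) is not intersected at this z (|z−center|=9.960 > r=4); the cube at (-3.5, 13.5) is present — its section is the full 27.5×28.5 rectangle; the r=11 sphere at (-2.5, 1) contributes a regular 32-gon of circumradius √(11²−8.46²) = 7.031; After the difference (first − rest): starting from the 29×7 cube, the 27.5×28.5 cube at (-3.5, 13.5) misses the remaining region (no effect); the r=11 sphere at (-2.5, 1) partially overlaps it — only the 25.59 mm² overlap (of its 154.29 mm²) is removed, clipping the outline — 1 connected region; the r=11 cylinder at (12.5, 5.5) contributes a regular 32-gon of circumradius 11; Merging all regions: the regions partially overlap (shared area 135.89 mm²), so overlapping operands fuse into one piece — 1 connected region. Overall, the cross-section is a single solid region. Island count = 1.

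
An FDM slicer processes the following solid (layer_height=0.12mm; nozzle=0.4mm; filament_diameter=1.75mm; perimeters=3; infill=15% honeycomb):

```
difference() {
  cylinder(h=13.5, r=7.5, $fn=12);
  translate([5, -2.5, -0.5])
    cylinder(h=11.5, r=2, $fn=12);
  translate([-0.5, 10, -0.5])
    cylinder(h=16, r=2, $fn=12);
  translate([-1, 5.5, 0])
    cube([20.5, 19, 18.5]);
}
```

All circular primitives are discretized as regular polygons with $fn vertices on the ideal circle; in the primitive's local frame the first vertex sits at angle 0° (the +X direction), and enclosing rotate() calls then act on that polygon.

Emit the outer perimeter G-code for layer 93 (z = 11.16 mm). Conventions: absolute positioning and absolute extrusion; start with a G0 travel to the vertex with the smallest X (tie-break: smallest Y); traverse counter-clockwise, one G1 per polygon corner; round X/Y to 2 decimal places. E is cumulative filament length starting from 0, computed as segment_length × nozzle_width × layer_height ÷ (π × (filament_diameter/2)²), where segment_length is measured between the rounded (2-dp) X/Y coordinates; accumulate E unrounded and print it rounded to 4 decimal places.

G0 X-7.50 Y0.00 Z11.16
G1 X-6.50 Y-3.75 E0.0775
G1 X-3.75 Y-6.50 E0.1551
G1 X0.00 Y-7.50 E0.2325
G1 X3.75 Y-6.50 E0.3100
G1 X6.50 Y-3.75 E0.3876
G1 X7.50 Y0.00 E0.4650
G1 X6.50 Y3.75 E0.5425
G1 X4.75 Y5.50 E0.5919
G1 X-1.00 Y5.50 E0.7066
G1 X-1.00 Y7.23 E0.7411
G1 X-3.75 Y6.50 E0.7979
G1 X-6.50 Y3.75 E0.8755
G1 X-7.50 Y0.00 E0.9530

At z = 11.16 mm: the r=7.5 cylinder contributes a regular 12-gon of circumradius 7.5; the cylinder at (5, -2.5) does not reach this height (z outside [-0.5, 11]); the cylinder at (-0.5, 10): section is a regular 12-gon, circumradius r=2; the cube at (-1, 5.5) (footprint 20.5×19) is included at this height; Taking the first minus the rest: starting from the r=7.5 cylinder, the r=2 cylinder at (-0.5, 10) misses the remaining region (no effect); the 20.5×19 cube at (-1, 5.5) partially overlaps it — only the 7.98 mm² overlap (of its 389.50 mm²) is removed, clipping the outline — 1 connected region. The outline is a single polygon with 13 vertices. Extrusion per mm of travel: 0.4 × 0.12 / (π × 0.875²) = 0.019956. Accumulating E over each segment gives final E = 0.9530.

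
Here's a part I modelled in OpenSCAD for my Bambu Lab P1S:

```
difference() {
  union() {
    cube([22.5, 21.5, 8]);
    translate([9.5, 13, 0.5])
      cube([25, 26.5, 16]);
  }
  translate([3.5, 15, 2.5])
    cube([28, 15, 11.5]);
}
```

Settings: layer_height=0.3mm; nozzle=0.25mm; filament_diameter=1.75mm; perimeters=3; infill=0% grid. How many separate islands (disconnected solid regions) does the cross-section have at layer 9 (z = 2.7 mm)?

1

At z = 2.7 mm: the cube (footprint 22.5×21.5) is included at this height; the cube at (9.5, 13) (footprint 25×26.5) is included at this height; Merging all regions: the regions partially overlap (shared area 110.50 mm²), so overlapping operands fuse into one piece — 1 connected region; the cube at (3.5, 15) (footprint 28×15) is included at this height; Subtracting the remaining from the first: starting from the result so far, the 28×15 cube at (3.5, 15) partially overlaps it — only the 369.00 mm² overlap (of its 420.00 mm²) is removed, clipping the outline — 1 connected region. Overall, the cross-section is a single solid region. Island count = 1.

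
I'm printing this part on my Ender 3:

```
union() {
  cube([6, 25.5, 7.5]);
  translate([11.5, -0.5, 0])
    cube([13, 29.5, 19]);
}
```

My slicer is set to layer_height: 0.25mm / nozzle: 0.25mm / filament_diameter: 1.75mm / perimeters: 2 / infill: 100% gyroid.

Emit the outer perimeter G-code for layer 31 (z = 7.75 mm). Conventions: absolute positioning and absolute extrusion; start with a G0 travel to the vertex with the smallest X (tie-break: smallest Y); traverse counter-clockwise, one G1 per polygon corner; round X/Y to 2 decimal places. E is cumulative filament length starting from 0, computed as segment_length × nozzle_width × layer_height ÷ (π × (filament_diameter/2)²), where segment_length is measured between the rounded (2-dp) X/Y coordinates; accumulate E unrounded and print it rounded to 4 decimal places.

G0 X11.50 Y-0.50 Z7.75
G1 X24.50 Y-0.50 E0.3378
G1 X24.50 Y29.00 E1.1043
G1 X11.50 Y29.00 E1.4421
G1 X11.50 Y-0.50 E2.2087

At z = 7.75 mm: the cube does not reach this height (z outside [0, 7.5]); the cube at (11.5, -0.5) (footprint 13×29.5) is included at this height; Merging all regions: only the 13×29.5 cube at (11.5, -0.5) is present, so the union is just that shape — 1 connected region. The outline is a single polygon with 4 vertices. Extrusion per mm of travel: 0.25 × 0.25 / (π × 0.875²) = 0.025984. Accumulating E over each segment gives final E = 2.2087.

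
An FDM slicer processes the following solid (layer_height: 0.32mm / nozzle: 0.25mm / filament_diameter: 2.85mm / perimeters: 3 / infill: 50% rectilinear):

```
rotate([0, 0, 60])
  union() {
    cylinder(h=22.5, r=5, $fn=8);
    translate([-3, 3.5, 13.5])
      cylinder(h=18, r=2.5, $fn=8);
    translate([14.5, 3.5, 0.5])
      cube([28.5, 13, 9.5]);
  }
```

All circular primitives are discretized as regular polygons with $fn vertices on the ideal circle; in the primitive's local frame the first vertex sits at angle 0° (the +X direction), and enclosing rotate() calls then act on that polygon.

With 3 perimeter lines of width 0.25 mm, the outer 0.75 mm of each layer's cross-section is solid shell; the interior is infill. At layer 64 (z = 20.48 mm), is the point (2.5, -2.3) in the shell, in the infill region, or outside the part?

At z = 20.48 mm: the r=5 cylinder contributes a regular 8-gon of circumradius 5; the r=2.5 cylinder at (-3, 3.5) contributes a regular 8-gon of circumradius 2.5; the cube at (14.5, 3.5) does not reach this height (z outside [0.5, 10]); Combining (union): the regions partially overlap (shared area 8.37 mm²), so overlapping operands fuse into one piece — 1 connected region; (whole slice rotated 60° about Z — lengths, areas and connectivity unchanged). Overall, the cross-section is a single solid region. Undo the 60° rotation: the query point maps to (-0.742, -3.315) in the un-rotated model frame. The nearest boundary edge runs (-0.00, -5.00)→(-3.54, -3.54); distance from the point to it = 1.27 mm. The point is inside the cross-section and 1.27 mm from the nearest boundary — more than the 0.75 mm shell width (3 × 0.25), so it's in the infill interior.

infill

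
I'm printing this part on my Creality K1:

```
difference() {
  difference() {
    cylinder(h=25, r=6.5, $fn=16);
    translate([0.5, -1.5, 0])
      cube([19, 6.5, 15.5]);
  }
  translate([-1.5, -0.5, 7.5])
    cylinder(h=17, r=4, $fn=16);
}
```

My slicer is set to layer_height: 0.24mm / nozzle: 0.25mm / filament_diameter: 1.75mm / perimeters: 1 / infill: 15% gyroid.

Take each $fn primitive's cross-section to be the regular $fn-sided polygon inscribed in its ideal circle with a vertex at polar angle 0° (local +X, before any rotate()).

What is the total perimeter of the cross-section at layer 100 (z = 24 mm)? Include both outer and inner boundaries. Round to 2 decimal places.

At z = 24 mm: the r=6.5 cylinder contributes a regular 16-gon of circumradius 6.5 (perimeter = 2·16·6.500·sin(180°/16) = 40.58 mm); the cube at (0.5, -1.5) is absent (z outside [0, 15.5]); After the difference (first − rest): none of the subtracted shapes is present at this height, so the r=6.5 cylinder is unchanged — boundary = 40.58 mm; the r=4 cylinder at (-1.5, -0.5) contributes a regular 16-gon of circumradius 4 (perimeter = 2·16·4.000·sin(180°/16) = 24.97 mm); Taking the first minus the rest: starting from that combined region, the r=4 cylinder at (-1.5, -0.5) lies wholly inside it (removes its full 48.98 mm² and its 24.97 mm outline becomes a hole wall) — boundary (outer + 1 inner loop) = 65.55 mm. Overall, the cross-section is one region with 1 hole. Total boundary length (outer + inner) = 65.55 mm.

65.55 mm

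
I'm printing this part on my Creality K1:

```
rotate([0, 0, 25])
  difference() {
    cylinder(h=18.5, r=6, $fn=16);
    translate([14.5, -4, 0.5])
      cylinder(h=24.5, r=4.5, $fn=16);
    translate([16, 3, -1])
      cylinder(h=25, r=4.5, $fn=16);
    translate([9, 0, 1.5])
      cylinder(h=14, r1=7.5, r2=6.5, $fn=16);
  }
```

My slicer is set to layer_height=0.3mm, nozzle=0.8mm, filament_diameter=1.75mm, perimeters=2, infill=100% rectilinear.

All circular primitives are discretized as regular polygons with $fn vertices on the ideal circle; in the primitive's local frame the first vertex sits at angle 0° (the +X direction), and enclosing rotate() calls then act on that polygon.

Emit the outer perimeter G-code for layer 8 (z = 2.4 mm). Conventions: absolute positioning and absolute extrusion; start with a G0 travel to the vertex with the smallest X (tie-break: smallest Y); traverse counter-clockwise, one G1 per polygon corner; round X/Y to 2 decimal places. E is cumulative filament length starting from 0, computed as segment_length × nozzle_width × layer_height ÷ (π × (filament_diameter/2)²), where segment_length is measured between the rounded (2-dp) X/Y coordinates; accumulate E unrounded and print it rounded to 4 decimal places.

At z = 2.4 mm: the cylinder: section is a regular 16-gon, circumradius r=6; the cylinder at (14.5, -4): section is a regular 16-gon, circumradius r=4.5; the r=4.5 cylinder at (16, 3) gives a regular 16-gon of circumradius 4.5 (constant along its height); the cone at (9, 0) contributes a regular 16-gon of circumradius 7.436 (interpolated between r1=7.5 and r2=6.5 at t=0.064); Subtracting the remaining from the first: starting from the r=6 cylinder, the r=4.5 cylinder at (14.5, -4) misses the remaining region (no effect); the r=4.5 cylinder at (16, 3) misses the remaining region (no effect); the cone at (9, 0) partially overlaps it — only the 28.43 mm² overlap (of its 169.27 mm²) is removed, clipping the outline — 1 connected region; (whole slice rotated 25° about Z — lengths, areas and connectivity unchanged). The outline is a single polygon with 16 vertices. Extrusion per mm of travel: 0.8 × 0.3 / (π × 0.875²) = 0.099780. Accumulating E over each segment gives final E = 3.6518.

G0 X-5.99 Y-0.26 Z2.40
G1 X-5.44 Y-2.54 E0.2340
G1 X-4.05 Y-4.42 E0.4673
G1 X-2.05 Y-5.64 E0.7011
G1 X0.26 Y-5.99 E0.9342
G1 X2.54 Y-5.44 E1.1682
G1 X4.42 Y-4.05 E1.4015
G1 X5.13 Y-2.89 E1.5372
G1 X3.13 Y-1.68 E1.7705
G1 X1.42 Y0.66 E2.0596
G1 X0.73 Y3.48 E2.3493
G1 X1.08 Y5.79 E2.5825
G1 X-0.26 Y5.99 E2.7176
G1 X-2.54 Y5.44 E2.9517
G1 X-4.42 Y4.05 E3.1850
G1 X-5.64 Y2.05 E3.4187
G1 X-5.99 Y-0.26 E3.6518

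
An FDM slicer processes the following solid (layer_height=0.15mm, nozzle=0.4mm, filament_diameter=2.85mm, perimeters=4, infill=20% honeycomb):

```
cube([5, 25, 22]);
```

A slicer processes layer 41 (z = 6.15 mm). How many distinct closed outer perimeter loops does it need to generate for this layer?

1

At z = 6.15 mm: the cube is present — its section is the full 5×25 rectangle. The result has 1 disconnected region.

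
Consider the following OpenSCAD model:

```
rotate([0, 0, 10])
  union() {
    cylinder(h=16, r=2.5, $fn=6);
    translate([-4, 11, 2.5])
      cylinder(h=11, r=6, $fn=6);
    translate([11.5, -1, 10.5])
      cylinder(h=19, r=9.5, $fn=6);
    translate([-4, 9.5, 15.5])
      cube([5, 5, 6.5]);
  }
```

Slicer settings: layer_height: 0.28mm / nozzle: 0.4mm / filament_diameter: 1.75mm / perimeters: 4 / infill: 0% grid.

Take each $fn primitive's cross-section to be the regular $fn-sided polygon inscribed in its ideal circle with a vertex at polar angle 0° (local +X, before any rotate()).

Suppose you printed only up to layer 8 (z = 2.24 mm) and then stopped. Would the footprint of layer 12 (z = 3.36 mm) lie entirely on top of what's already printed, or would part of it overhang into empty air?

part overhangs

Compare the two slices. At z = 2.24: the r=2.5 cylinder gives a regular 6-gon of circumradius 2.5 (constant along its height) (area = (6/2)·2.500²·sin(360°/6) = 16.24 mm²); the cylinder at (-4, 11) does not reach this height (z outside [2.5, 13.5]); the cylinder at (11.5, -1) is not intersected at this z (z outside [10.5, 29.5]); the cube at (-4, 9.5) does not reach this height (z outside [15.5, 22]); Combining (union): only the r=2.5 cylinder is present, so the union is just that shape — area = 16.24 mm²; (whole slice rotated 10° about Z — lengths, areas and connectivity unchanged). At z = 3.36: the r=2.5 cylinder gives a regular 6-gon of circumradius 2.5 (constant along its height) (area = (6/2)·2.500²·sin(360°/6) = 16.24 mm²); the r=6 cylinder at (-4, 11) gives a regular 6-gon of circumradius 6 (constant along its height) (area = (6/2)·6.000²·sin(360°/6) = 93.53 mm²); the cylinder at (11.5, -1) does not reach this height (z outside [10.5, 29.5]); the cube at (-4, 9.5) does not reach this height (z outside [15.5, 22]); Taking the union: the 2 present regions are separate (no shared area or edge), so areas and boundary lengths simply add and each stays a separate island — area = 109.77 mm²; (whole slice rotated 10° about Z — lengths, areas and connectivity unchanged). Checking containment: at z = 3.36 the cross-section extends beyond the z = 2.24 cross-section by about 93.53 mm².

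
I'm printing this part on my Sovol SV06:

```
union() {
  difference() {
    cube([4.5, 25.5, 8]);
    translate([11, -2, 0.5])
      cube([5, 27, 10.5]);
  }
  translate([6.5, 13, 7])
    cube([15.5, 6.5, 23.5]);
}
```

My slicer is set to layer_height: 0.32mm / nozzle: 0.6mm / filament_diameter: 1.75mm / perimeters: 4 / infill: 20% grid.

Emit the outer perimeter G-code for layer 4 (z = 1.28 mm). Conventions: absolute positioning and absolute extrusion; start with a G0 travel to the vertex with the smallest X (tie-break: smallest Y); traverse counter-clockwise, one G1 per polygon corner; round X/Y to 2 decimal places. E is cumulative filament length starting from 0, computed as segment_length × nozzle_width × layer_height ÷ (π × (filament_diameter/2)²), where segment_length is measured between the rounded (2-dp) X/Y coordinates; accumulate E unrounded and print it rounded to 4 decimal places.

G0 X0.00 Y0.00 Z1.28
G1 X4.50 Y0.00 E0.3592
G1 X4.50 Y25.50 E2.3947
G1 X0.00 Y25.50 E2.7539
G1 X0.00 Y0.00 E4.7895

At z = 1.28 mm: the 4.5×25.5 cube contributes its full rectangle; the cube at (11, -2) (footprint 5×27) is included at this height; Subtracting the remaining from the first: starting from the 4.5×25.5 cube, the 5×27 cube at (11, -2) misses the remaining region (no effect) — 1 connected region; the cube at (6.5, 13) does not reach this height (z outside [7, 30.5]); Merging all regions: only that combined region is present, so the union is just that shape — 1 connected region. The outline is a single polygon with 4 vertices. Extrusion per mm of travel: 0.6 × 0.32 / (π × 0.875²) = 0.079824. Accumulating E over each segment gives final E = 4.7895.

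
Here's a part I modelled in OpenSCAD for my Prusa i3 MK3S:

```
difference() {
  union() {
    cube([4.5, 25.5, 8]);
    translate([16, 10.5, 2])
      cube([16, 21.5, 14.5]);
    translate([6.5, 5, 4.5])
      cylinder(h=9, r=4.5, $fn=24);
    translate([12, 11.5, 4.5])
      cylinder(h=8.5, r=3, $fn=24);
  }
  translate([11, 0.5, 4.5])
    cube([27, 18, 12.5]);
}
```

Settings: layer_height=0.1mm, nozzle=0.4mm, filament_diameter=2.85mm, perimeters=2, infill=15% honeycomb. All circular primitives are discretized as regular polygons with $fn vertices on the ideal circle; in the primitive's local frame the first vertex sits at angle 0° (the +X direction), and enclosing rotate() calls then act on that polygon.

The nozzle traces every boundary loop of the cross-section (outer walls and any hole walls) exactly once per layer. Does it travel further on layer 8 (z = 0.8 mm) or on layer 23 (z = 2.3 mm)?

Layer 8 (z = 0.8): the cube (footprint 4.5×25.5) is included at this height (perimeter 60.00 mm); the cube at (16, 10.5) is not intersected at this z (z outside [2, 16.5]); the cylinder at (6.5, 5) is absent (z outside [4.5, 13.5]); the cylinder at (12, 11.5) is not intersected at this z (z outside [4.5, 13]); Taking the union: only the 4.5×25.5 cube is present, so the union is just that shape — boundary = 60.00 mm; the cube at (11, 0.5) is not intersected at this z (z outside [4.5, 17]); Subtracting the remaining from the first: none of the subtracted shapes is present at this height, so that combined region is unchanged — boundary = 60.00 mm. So its perimeter = 60.00 mm. Layer 23 (z = 2.3): the cube is present — its section is the full 4.5×25.5 rectangle (perimeter 60.00 mm); the cube at (16, 10.5) (footprint 16×21.5) is included at this height (perimeter 75.00 mm); the cylinder at (6.5, 5) is not intersected at this z (z outside [4.5, 13.5]); the cylinder at (12, 11.5) does not reach this height (z outside [4.5, 13]); Taking the union: the 2 present regions are separate (no shared area or edge), so areas and boundary lengths simply add and each stays a separate island — boundary = 135.00 mm; the cube at (11, 0.5) is absent (z outside [4.5, 17]); Taking the first minus the rest: none of the subtracted shapes is present at this height, so the result so far is unchanged — boundary = 135.00 mm. So its perimeter = 135.00 mm. Layer 23 is larger (135.00 vs 60.00 mm).

layer 23 (z = 2.3 mm)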